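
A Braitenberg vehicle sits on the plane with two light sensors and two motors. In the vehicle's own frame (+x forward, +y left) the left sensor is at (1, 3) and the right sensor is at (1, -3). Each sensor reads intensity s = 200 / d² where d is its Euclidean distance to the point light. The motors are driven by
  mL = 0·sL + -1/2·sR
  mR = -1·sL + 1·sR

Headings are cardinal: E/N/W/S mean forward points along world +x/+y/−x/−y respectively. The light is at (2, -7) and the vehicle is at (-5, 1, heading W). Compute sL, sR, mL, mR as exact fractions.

left sensor world pos  = (-6, -2); dL² = 89
right sensor world pos = (-6, 4); dR² = 185
sL = 200/89 = 200/89
sR = 200/185 = 40/37
mL = 0·sL + -1/2·sR = -20/37
mR = -1·sL + 1·sR = -3840/3293

200/89 40/37 -20/37 -3840/3293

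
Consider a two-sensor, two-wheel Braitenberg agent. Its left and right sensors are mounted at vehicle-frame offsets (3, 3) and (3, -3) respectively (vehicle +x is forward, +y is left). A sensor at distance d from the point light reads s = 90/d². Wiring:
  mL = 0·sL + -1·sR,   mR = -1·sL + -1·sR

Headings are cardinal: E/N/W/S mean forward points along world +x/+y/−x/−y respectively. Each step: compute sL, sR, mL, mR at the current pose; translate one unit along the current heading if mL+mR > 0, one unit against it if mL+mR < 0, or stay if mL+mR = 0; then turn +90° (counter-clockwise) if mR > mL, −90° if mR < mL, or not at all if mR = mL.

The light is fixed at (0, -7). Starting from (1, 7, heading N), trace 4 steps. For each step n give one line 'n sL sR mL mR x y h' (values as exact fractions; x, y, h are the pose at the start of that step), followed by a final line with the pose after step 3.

n=0: pose=(1,7,N); sL=90/293, sR=18/61; mL=-18/61, mR=-10764/17873; mL+mR=-16038/17873 → advance -1; mR−mL=-90/293 → turn -1·90°
n=1: pose=(1,6,E); sL=45/136, sR=45/58; mL=-45/58, mR=-4365/3944; mL+mR=-7425/3944 → advance -1; mR−mL=-45/136 → turn -1·90°
n=2: pose=(0,6,S); sL=90/109, sR=90/109; mL=-90/109, mR=-180/109; mL+mR=-270/109 → advance -1; mR−mL=-90/109 → turn -1·90°
n=3: pose=(0,7,W); sL=9/13, sR=45/149; mL=-45/149, mR=-1926/1937; mL+mR=-2511/1937 → advance -1; mR−mL=-9/13 → turn -1·90°

0 90/293 18/61 -18/61 -10764/17873 1 7 N
1 45/136 45/58 -45/58 -4365/3944 1 6 E
2 90/109 90/109 -90/109 -180/109 0 6 S
3 9/13 45/149 -45/149 -1926/1937 0 7 W
final 1 7 N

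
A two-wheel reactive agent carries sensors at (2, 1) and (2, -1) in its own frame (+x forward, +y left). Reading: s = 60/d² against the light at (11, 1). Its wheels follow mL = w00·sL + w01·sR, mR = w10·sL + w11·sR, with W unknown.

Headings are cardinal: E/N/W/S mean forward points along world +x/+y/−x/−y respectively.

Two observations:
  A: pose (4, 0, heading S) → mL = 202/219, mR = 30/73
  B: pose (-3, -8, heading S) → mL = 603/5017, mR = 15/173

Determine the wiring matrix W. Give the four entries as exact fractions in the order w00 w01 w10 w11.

obs A: pose=(4,0,S) → sL=4/3, sR=60/73, mL=202/219, mR=30/73
obs B: pose=(-3,-8,S) → sL=6/29, sR=30/173, mL=603/5017, mR=15/173
sensor matrix S = [[4/3, 60/73], [6/29, 30/173]]; det S = 22400/366241
solve [mL_A; mL_B] = S·[w00; w01] and [mR_A; mR_B] = S·[w10; w11]:
  w00 = 1, w01 = -1/2, w10 = 0, w11 = 1/2

1 -1/2 0 1/2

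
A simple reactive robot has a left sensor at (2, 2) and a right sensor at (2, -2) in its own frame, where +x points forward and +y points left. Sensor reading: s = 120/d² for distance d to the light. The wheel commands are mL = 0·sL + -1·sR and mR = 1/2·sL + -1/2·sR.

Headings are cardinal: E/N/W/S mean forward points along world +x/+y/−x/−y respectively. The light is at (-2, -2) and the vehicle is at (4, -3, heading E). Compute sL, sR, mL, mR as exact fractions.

left sensor world pos  = (6, -1); dL² = 65
right sensor world pos = (6, -5); dR² = 73
sL = 120/65 = 24/13
sR = 120/73 = 120/73
mL = 0·sL + -1·sR = -120/73
mR = 1/2·sL + -1/2·sR = 96/949

24/13 120/73 -120/73 96/949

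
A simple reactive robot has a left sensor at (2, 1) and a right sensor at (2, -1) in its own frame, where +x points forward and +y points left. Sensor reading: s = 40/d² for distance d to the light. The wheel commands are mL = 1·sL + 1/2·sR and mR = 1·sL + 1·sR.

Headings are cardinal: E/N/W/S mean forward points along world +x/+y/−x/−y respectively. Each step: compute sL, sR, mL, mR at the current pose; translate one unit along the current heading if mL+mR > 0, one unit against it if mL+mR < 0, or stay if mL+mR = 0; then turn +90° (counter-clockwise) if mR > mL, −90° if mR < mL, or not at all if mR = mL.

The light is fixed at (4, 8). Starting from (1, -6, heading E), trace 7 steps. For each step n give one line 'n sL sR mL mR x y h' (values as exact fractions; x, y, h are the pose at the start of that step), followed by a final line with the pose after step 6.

0 4/17 20/113 622/1921 792/1921 1 -6 E
1 40/153 8/29 1772/4437 2384/4437 2 -6 N
2 10/53 1/4 133/424 93/212 2 -5 W
3 40/229 40/241 14220/55189 18800/55189 1 -5 S
4 4/17 20/113 622/1921 792/1921 1 -6 E
5 40/153 8/29 1772/4437 2384/4437 2 -6 N
6 10/53 1/4 133/424 93/212 2 -5 W
final 1 -5 S

n=0: pose=(1,-6,E); sL=4/17, sR=20/113; mL=622/1921, mR=792/1921; mL+mR=1414/1921 → advance +1; mR−mL=10/113 → turn +1·90°
n=1: pose=(2,-6,N); sL=40/153, sR=8/29; mL=1772/4437, mR=2384/4437; mL+mR=4156/4437 → advance +1; mR−mL=4/29 → turn +1·90°
n=2: pose=(2,-5,W); sL=10/53, sR=1/4; mL=133/424, mR=93/212; mL+mR=319/424 → advance +1; mR−mL=1/8 → turn +1·90°
n=3: pose=(1,-5,S); sL=40/229, sR=40/241; mL=14220/55189, mR=18800/55189; mL+mR=33020/55189 → advance +1; mR−mL=20/241 → turn +1·90°
n=4: pose=(1,-6,E); sL=4/17, sR=20/113; mL=622/1921, mR=792/1921; mL+mR=1414/1921 → advance +1; mR−mL=10/113 → turn +1·90°
n=5: pose=(2,-6,N); sL=40/153, sR=8/29; mL=1772/4437, mR=2384/4437; mL+mR=4156/4437 → advance +1; mR−mL=4/29 → turn +1·90°
n=6: pose=(2,-5,W); sL=10/53, sR=1/4; mL=133/424, mR=93/212; mL+mR=319/424 → advance +1; mR−mL=1/8 → turn +1·90°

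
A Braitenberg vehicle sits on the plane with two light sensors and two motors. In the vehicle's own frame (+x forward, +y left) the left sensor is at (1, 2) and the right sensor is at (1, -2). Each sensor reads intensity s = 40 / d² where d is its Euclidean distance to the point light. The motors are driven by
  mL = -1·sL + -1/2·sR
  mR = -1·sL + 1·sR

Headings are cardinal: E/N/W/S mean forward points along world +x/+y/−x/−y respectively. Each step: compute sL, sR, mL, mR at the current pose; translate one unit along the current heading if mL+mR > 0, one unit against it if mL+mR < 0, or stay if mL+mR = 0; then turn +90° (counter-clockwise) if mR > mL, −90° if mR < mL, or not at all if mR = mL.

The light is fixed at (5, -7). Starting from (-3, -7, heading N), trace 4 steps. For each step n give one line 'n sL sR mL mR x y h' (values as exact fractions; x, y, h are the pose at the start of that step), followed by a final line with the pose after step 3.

0 40/101 40/37 -3500/3737 2560/3737 -3 -7 N
1 4/9 20/41 -254/369 16/369 -3 -8 W
2 40/29 8/17 -796/493 -448/493 -2 -8 S
3 1 1 -3/2 0 -2 -7 E
final -3 -7 N

n=0: pose=(-3,-7,N); sL=40/101, sR=40/37; mL=-3500/3737, mR=2560/3737; mL+mR=-940/3737 → advance -1; mR−mL=60/37 → turn +1·90°
n=1: pose=(-3,-8,W); sL=4/9, sR=20/41; mL=-254/369, mR=16/369; mL+mR=-238/369 → advance -1; mR−mL=30/41 → turn +1·90°
n=2: pose=(-2,-8,S); sL=40/29, sR=8/17; mL=-796/493, mR=-448/493; mL+mR=-1244/493 → advance -1; mR−mL=12/17 → turn +1·90°
n=3: pose=(-2,-7,E); sL=1, sR=1; mL=-3/2, mR=0; mL+mR=-3/2 → advance -1; mR−mL=3/2 → turn +1·90°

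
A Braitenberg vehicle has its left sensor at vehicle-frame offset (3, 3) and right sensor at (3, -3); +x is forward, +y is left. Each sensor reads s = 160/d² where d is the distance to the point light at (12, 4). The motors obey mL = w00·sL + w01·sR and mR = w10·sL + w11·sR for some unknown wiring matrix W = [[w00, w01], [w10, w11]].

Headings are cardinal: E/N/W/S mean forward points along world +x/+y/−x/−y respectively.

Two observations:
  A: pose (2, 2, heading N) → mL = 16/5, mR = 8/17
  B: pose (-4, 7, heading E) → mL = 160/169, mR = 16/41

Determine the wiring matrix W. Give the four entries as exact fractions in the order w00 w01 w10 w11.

0 1 1/2 0

obs A: pose=(2,2,N) → sL=16/17, sR=16/5, mL=16/5, mR=8/17
obs B: pose=(-4,7,E) → sL=32/41, sR=160/169, mL=160/169, mR=16/41
sensor matrix S = [[16/17, 16/5], [32/41, 160/169]]; det S = -946176/588965
solve [mL_A; mL_B] = S·[w00; w01] and [mR_A; mR_B] = S·[w10; w11]:
  w00 = 0, w01 = 1, w10 = 1/2, w11 = 0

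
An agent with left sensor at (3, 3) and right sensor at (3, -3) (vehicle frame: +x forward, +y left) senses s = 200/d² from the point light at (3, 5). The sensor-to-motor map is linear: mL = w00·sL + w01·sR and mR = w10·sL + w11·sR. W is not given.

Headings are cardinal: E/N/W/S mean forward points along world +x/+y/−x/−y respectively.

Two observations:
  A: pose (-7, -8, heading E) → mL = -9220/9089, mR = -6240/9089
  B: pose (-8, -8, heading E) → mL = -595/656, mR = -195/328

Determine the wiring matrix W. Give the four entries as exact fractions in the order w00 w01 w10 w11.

obs A: pose=(-7,-8,E) → sL=200/149, sR=40/61, mL=-9220/9089, mR=-6240/9089
obs B: pose=(-8,-8,E) → sL=50/41, sR=5/8, mL=-595/656, mR=-195/328
sensor matrix S = [[200/149, 40/61], [50/41, 5/8]]; det S = 14625/372649
solve [mL_A; mL_B] = S·[w00; w01] and [mR_A; mR_B] = S·[w10; w11]:
  w00 = -1, w01 = 1/2, w10 = -1, w11 = 1

-1 1/2 -1 1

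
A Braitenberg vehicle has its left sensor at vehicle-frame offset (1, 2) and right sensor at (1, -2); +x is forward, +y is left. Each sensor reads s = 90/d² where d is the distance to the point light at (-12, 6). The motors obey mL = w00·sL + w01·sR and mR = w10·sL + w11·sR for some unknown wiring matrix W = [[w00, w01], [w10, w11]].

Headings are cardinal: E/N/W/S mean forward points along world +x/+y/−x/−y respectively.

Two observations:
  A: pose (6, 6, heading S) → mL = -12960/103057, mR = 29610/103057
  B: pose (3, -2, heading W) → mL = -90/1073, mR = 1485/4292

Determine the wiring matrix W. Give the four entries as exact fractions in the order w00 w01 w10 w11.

1 -1 1/2 1/2

obs A: pose=(6,6,S) → sL=90/401, sR=90/257, mL=-12960/103057, mR=29610/103057
obs B: pose=(3,-2,W) → sL=45/148, sR=45/116, mL=-90/1073, mR=1485/4292
sensor matrix S = [[90/401, 90/257], [45/148, 45/116]]; det S = -2146500/110580161
solve [mL_A; mL_B] = S·[w00; w01] and [mR_A; mR_B] = S·[w10; w11]:
  w00 = 1, w01 = -1, w10 = 1/2, w11 = 1/2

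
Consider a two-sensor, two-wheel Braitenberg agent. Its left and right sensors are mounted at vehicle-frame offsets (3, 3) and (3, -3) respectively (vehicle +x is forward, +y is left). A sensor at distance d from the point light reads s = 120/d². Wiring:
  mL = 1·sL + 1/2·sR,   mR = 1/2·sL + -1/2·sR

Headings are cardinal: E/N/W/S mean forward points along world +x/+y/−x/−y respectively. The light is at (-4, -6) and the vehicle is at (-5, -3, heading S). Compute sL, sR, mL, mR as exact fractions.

left sensor world pos  = (-2, -6); dL² = 4
right sensor world pos = (-8, -6); dR² = 16
sL = 120/4 = 30
sR = 120/16 = 15/2
mL = 1·sL + 1/2·sR = 135/4
mR = 1/2·sL + -1/2·sR = 45/4

30 15/2 135/4 45/4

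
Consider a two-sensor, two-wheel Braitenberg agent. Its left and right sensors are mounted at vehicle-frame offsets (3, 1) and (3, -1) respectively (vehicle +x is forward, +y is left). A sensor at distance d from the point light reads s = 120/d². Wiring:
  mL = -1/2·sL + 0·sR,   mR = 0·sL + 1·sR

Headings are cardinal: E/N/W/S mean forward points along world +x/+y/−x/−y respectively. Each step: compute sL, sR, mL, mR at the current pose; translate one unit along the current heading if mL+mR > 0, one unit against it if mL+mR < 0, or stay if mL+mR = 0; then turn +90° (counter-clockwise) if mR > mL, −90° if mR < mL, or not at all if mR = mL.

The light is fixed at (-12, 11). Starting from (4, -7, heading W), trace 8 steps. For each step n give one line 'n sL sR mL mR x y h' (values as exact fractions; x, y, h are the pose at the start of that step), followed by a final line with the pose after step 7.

n=0: pose=(4,-7,W); sL=12/53, sR=60/229; mL=-6/53, mR=60/229; mL+mR=1806/12137 → advance +1; mR−mL=4554/12137 → turn +1·90°
n=1: pose=(3,-7,S); sL=120/697, sR=120/637; mL=-60/697, mR=120/637; mL+mR=45420/443989 → advance +1; mR−mL=121860/443989 → turn +1·90°
n=2: pose=(3,-8,E); sL=5/27, sR=30/181; mL=-5/54, mR=30/181; mL+mR=715/9774 → advance +1; mR−mL=2525/9774 → turn +1·90°
n=3: pose=(4,-8,N); sL=120/481, sR=24/109; mL=-60/481, mR=24/109; mL+mR=5004/52429 → advance +1; mR−mL=18084/52429 → turn +1·90°
n=4: pose=(4,-7,W); sL=12/53, sR=60/229; mL=-6/53, mR=60/229; mL+mR=1806/12137 → advance +1; mR−mL=4554/12137 → turn +1·90°
n=5: pose=(3,-7,S); sL=120/697, sR=120/637; mL=-60/697, mR=120/637; mL+mR=45420/443989 → advance +1; mR−mL=121860/443989 → turn +1·90°
n=6: pose=(3,-8,E); sL=5/27, sR=30/181; mL=-5/54, mR=30/181; mL+mR=715/9774 → advance +1; mR−mL=2525/9774 → turn +1·90°
n=7: pose=(4,-8,N); sL=120/481, sR=24/109; mL=-60/481, mR=24/109; mL+mR=5004/52429 → advance +1; mR−mL=18084/52429 → turn +1·90°

0 12/53 60/229 -6/53 60/229 4 -7 W
1 120/697 120/637 -60/697 120/637 3 -7 S
2 5/27 30/181 -5/54 30/181 3 -8 E
3 120/481 24/109 -60/481 24/109 4 -8 N
4 12/53 60/229 -6/53 60/229 4 -7 W
5 120/697 120/637 -60/697 120/637 3 -7 S
6 5/27 30/181 -5/54 30/181 3 -8 E
7 120/481 24/109 -60/481 24/109 4 -8 N
final 4 -7 W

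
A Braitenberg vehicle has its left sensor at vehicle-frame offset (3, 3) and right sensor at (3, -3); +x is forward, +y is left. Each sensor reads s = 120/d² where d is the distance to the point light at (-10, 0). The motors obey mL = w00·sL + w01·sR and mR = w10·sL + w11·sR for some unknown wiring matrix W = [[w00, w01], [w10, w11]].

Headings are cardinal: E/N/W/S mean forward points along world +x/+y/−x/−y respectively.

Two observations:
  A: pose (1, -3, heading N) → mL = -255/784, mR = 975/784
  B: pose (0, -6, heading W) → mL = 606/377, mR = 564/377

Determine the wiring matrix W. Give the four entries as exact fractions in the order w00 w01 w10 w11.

-1/2 1 1/2 1/2

obs A: pose=(1,-3,N) → sL=15/8, sR=30/49, mL=-255/784, mR=975/784
obs B: pose=(0,-6,W) → sL=12/13, sR=60/29, mL=606/377, mR=564/377
sensor matrix S = [[15/8, 30/49], [12/13, 60/29]]; det S = 122445/36946
solve [mL_A; mL_B] = S·[w00; w01] and [mR_A; mR_B] = S·[w10; w11]:
  w00 = -1/2, w01 = 1, w10 = 1/2, w11 = 1/2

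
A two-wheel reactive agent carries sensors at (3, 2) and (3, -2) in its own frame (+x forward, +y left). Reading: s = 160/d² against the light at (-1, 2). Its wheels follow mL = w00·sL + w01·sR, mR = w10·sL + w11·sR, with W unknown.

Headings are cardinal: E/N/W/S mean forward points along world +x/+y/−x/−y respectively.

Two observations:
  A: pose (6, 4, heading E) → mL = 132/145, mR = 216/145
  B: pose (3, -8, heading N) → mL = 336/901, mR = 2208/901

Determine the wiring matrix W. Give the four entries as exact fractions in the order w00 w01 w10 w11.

-1/2 1 1/2 1/2

obs A: pose=(6,4,E) → sL=40/29, sR=8/5, mL=132/145, mR=216/145
obs B: pose=(3,-8,N) → sL=160/53, sR=32/17, mL=336/901, mR=2208/901
sensor matrix S = [[40/29, 8/5], [160/53, 32/17]]; det S = -58368/26129
solve [mL_A; mL_B] = S·[w00; w01] and [mR_A; mR_B] = S·[w10; w11]:
  w00 = -1/2, w01 = 1, w10 = 1/2, w11 = 1/2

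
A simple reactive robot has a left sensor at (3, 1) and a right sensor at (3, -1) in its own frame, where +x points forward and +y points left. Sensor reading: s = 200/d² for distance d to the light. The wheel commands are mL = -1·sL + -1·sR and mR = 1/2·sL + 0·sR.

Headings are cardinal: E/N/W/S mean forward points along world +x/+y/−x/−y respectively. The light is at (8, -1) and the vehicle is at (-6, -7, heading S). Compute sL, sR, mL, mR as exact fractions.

4/5 100/153 -1112/765 2/5

left sensor world pos  = (-5, -10); dL² = 250
right sensor world pos = (-7, -10); dR² = 306
sL = 200/250 = 4/5
sR = 200/306 = 100/153
mL = -1·sL + -1·sR = -1112/765
mR = 1/2·sL + 0·sR = 2/5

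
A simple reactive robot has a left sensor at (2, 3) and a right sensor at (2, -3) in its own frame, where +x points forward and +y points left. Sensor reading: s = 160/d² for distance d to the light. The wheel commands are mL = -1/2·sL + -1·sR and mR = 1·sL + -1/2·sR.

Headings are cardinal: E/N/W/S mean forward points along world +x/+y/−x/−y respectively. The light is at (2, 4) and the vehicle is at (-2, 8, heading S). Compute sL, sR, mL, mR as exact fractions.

32 160/53 -1008/53 1616/53

left sensor world pos  = (1, 6); dL² = 5
right sensor world pos = (-5, 6); dR² = 53
sL = 160/5 = 32
sR = 160/53 = 160/53
mL = -1/2·sL + -1·sR = -1008/53
mR = 1·sL + -1/2·sR = 1616/53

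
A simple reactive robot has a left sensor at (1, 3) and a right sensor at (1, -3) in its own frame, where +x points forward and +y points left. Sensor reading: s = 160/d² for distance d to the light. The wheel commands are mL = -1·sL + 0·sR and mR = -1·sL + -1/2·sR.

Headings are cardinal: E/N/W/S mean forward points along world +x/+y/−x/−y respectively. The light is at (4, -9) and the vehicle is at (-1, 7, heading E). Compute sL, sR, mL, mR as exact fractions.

left sensor world pos  = (0, 10); dL² = 377
right sensor world pos = (0, 4); dR² = 185
sL = 160/377 = 160/377
sR = 160/185 = 32/37
mL = -1·sL + 0·sR = -160/377
mR = -1·sL + -1/2·sR = -11952/13949

160/377 32/37 -160/377 -11952/13949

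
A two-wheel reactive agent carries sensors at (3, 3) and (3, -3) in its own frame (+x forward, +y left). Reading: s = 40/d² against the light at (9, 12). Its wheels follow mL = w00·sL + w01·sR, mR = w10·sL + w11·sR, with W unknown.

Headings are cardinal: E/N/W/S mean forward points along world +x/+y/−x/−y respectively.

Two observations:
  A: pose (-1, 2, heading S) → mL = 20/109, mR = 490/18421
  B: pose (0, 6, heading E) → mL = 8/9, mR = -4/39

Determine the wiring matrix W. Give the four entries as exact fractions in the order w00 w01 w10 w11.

obs A: pose=(-1,2,S) → sL=20/109, sR=20/169, mL=20/109, mR=490/18421
obs B: pose=(0,6,E) → sL=8/9, sR=40/117, mL=8/9, mR=-4/39
sensor matrix S = [[20/109, 20/169], [8/9, 40/117]]; det S = -7040/165789
solve [mL_A; mL_B] = S·[w00; w01] and [mR_A; mR_B] = S·[w10; w11]:
  w00 = 1, w01 = 0, w10 = -1/2, w11 = 1

1 0 -1/2 1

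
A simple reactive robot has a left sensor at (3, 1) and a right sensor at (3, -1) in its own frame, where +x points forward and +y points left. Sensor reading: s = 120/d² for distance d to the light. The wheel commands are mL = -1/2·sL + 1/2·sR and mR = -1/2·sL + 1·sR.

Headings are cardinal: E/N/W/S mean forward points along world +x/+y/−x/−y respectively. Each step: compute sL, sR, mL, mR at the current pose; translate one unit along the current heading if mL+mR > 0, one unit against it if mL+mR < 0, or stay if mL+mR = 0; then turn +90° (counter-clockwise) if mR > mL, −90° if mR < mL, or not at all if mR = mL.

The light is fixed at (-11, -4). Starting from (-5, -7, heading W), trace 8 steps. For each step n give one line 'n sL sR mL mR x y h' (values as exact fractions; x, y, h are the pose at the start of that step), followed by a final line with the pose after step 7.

n=0: pose=(-5,-7,W); sL=24/5, sR=120/13; mL=144/65, mR=444/65; mL+mR=588/65 → advance +1; mR−mL=60/13 → turn +1·90°
n=1: pose=(-6,-7,S); sL=5/3, sR=30/13; mL=25/78, mR=115/78; mL+mR=70/39 → advance +1; mR−mL=15/13 → turn +1·90°
n=2: pose=(-6,-8,E); sL=120/73, sR=120/89; mL=-960/6497, mR=3420/6497; mL+mR=2460/6497 → advance +1; mR−mL=60/89 → turn +1·90°
n=3: pose=(-5,-8,N); sL=60/13, sR=12/5; mL=-72/65, mR=6/65; mL+mR=-66/65 → advance -1; mR−mL=6/5 → turn +1·90°
n=4: pose=(-5,-9,W); sL=8/3, sR=24/5; mL=16/15, mR=52/15; mL+mR=68/15 → advance +1; mR−mL=12/5 → turn +1·90°
n=5: pose=(-6,-9,S); sL=6/5, sR=3/2; mL=3/20, mR=9/10; mL+mR=21/20 → advance +1; mR−mL=3/4 → turn +1·90°
n=6: pose=(-6,-10,E); sL=120/89, sR=120/113; mL=-1440/10057, mR=3900/10057; mL+mR=2460/10057 → advance +1; mR−mL=60/113 → turn +1·90°
n=7: pose=(-5,-10,N); sL=60/17, sR=60/29; mL=-360/493, mR=150/493; mL+mR=-210/493 → advance -1; mR−mL=30/29 → turn +1·90°

0 24/5 120/13 144/65 444/65 -5 -7 W
1 5/3 30/13 25/78 115/78 -6 -7 S
2 120/73 120/89 -960/6497 3420/6497 -6 -8 E
3 60/13 12/5 -72/65 6/65 -5 -8 N
4 8/3 24/5 16/15 52/15 -5 -9 W
5 6/5 3/2 3/20 9/10 -6 -9 S
6 120/89 120/113 -1440/10057 3900/10057 -6 -10 E
7 60/17 60/29 -360/493 150/493 -5 -10 N
final -5 -11 W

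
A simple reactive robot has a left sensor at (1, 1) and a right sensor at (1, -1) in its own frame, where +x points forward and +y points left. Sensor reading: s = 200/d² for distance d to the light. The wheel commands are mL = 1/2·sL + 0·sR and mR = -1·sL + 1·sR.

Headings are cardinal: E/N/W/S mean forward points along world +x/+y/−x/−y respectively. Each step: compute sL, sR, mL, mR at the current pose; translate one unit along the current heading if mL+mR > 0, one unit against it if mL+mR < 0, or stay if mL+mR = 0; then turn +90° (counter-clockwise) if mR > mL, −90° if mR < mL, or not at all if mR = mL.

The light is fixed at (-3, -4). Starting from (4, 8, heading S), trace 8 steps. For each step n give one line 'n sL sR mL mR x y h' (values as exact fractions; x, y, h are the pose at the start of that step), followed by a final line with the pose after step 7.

0 40/37 200/157 20/37 1120/5809 4 8 S
1 25/17 10/9 25/34 -55/153 4 7 W
2 200/169 200/193 100/169 -4800/32617 3 7 N
3 100/109 20/17 50/109 480/1853 3 8 E
4 40/37 200/157 20/37 1120/5809 4 8 S
5 25/17 10/9 25/34 -55/153 4 7 W
6 200/169 200/193 100/169 -4800/32617 3 7 N
7 100/109 20/17 50/109 480/1853 3 8 E
final 4 8 S

n=0: pose=(4,8,S); sL=40/37, sR=200/157; mL=20/37, mR=1120/5809; mL+mR=4260/5809 → advance +1; mR−mL=-2020/5809 → turn -1·90°
n=1: pose=(4,7,W); sL=25/17, sR=10/9; mL=25/34, mR=-55/153; mL+mR=115/306 → advance +1; mR−mL=-335/306 → turn -1·90°
n=2: pose=(3,7,N); sL=200/169, sR=200/193; mL=100/169, mR=-4800/32617; mL+mR=14500/32617 → advance +1; mR−mL=-24100/32617 → turn -1·90°
n=3: pose=(3,8,E); sL=100/109, sR=20/17; mL=50/109, mR=480/1853; mL+mR=1330/1853 → advance +1; mR−mL=-370/1853 → turn -1·90°
n=4: pose=(4,8,S); sL=40/37, sR=200/157; mL=20/37, mR=1120/5809; mL+mR=4260/5809 → advance +1; mR−mL=-2020/5809 → turn -1·90°
n=5: pose=(4,7,W); sL=25/17, sR=10/9; mL=25/34, mR=-55/153; mL+mR=115/306 → advance +1; mR−mL=-335/306 → turn -1·90°
n=6: pose=(3,7,N); sL=200/169, sR=200/193; mL=100/169, mR=-4800/32617; mL+mR=14500/32617 → advance +1; mR−mL=-24100/32617 → turn -1·90°
n=7: pose=(3,8,E); sL=100/109, sR=20/17; mL=50/109, mR=480/1853; mL+mR=1330/1853 → advance +1; mR−mL=-370/1853 → turn -1·90°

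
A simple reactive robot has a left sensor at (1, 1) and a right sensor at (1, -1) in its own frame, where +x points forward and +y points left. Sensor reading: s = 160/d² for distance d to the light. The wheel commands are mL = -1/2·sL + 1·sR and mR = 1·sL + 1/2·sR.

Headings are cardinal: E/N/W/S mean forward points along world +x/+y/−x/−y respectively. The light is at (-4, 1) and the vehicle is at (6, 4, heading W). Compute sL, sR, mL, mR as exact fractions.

32/17 160/97 1168/1649 4464/1649

left sensor world pos  = (5, 3); dL² = 85
right sensor world pos = (5, 5); dR² = 97
sL = 160/85 = 32/17
sR = 160/97 = 160/97
mL = -1/2·sL + 1·sR = 1168/1649
mR = 1·sL + 1/2·sR = 4464/1649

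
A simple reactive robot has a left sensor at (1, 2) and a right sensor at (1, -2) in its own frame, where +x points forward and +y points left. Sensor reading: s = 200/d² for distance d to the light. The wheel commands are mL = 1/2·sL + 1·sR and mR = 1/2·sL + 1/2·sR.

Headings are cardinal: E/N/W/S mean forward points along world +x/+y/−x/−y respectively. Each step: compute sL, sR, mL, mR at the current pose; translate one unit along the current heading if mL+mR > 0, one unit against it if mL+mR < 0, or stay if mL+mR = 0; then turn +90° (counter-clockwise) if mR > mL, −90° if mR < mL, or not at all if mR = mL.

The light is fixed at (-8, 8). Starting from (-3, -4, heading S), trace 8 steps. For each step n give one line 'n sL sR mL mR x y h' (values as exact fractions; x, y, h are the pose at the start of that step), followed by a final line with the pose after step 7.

n=0: pose=(-3,-4,S); sL=100/109, sR=100/89; mL=15350/9701, mR=9900/9701; mL+mR=25250/9701 → advance +1; mR−mL=-50/89 → turn -1·90°
n=1: pose=(-3,-5,W); sL=200/241, sR=200/137; mL=61900/33017, mR=37800/33017; mL+mR=99700/33017 → advance +1; mR−mL=-100/137 → turn -1·90°
n=2: pose=(-4,-5,N); sL=50/37, sR=10/9; mL=595/333, mR=410/333; mL+mR=335/111 → advance +1; mR−mL=-5/9 → turn -1·90°
n=3: pose=(-4,-4,E); sL=8/5, sR=200/221; mL=1884/1105, mR=1384/1105; mL+mR=3268/1105 → advance +1; mR−mL=-100/221 → turn -1·90°
n=4: pose=(-3,-4,S); sL=100/109, sR=100/89; mL=15350/9701, mR=9900/9701; mL+mR=25250/9701 → advance +1; mR−mL=-50/89 → turn -1·90°
n=5: pose=(-3,-5,W); sL=200/241, sR=200/137; mL=61900/33017, mR=37800/33017; mL+mR=99700/33017 → advance +1; mR−mL=-100/137 → turn -1·90°
n=6: pose=(-4,-5,N); sL=50/37, sR=10/9; mL=595/333, mR=410/333; mL+mR=335/111 → advance +1; mR−mL=-5/9 → turn -1·90°
n=7: pose=(-4,-4,E); sL=8/5, sR=200/221; mL=1884/1105, mR=1384/1105; mL+mR=3268/1105 → advance +1; mR−mL=-100/221 → turn -1·90°

0 100/109 100/89 15350/9701 9900/9701 -3 -4 S
1 200/241 200/137 61900/33017 37800/33017 -3 -5 W
2 50/37 10/9 595/333 410/333 -4 -5 N
3 8/5 200/221 1884/1105 1384/1105 -4 -4 E
4 100/109 100/89 15350/9701 9900/9701 -3 -4 S
5 200/241 200/137 61900/33017 37800/33017 -3 -5 W
6 50/37 10/9 595/333 410/333 -4 -5 N
7 8/5 200/221 1884/1105 1384/1105 -4 -4 E
final -3 -4 S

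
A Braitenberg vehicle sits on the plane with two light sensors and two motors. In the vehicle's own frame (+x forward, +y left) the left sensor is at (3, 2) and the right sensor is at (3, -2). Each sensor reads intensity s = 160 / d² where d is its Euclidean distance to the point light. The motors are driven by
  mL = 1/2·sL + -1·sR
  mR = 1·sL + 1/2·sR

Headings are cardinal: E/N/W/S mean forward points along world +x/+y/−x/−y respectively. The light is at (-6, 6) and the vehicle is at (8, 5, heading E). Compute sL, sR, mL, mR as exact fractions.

16/29 80/149 -1128/4321 3544/4321

left sensor world pos  = (11, 7); dL² = 290
right sensor world pos = (11, 3); dR² = 298
sL = 160/290 = 16/29
sR = 160/298 = 80/149
mL = 1/2·sL + -1·sR = -1128/4321
mR = 1·sL + 1/2·sR = 3544/4321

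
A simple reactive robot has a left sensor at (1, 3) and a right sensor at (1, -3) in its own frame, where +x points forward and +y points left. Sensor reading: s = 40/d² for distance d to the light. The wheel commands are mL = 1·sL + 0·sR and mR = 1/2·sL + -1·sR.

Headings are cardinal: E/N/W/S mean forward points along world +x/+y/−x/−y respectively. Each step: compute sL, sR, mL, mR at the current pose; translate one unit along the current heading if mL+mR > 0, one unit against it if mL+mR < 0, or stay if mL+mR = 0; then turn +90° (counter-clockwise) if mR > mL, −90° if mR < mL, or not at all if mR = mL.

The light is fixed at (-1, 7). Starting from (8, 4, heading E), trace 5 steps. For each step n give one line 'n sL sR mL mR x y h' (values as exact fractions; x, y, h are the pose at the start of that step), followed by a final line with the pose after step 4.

0 2/5 5/17 2/5 -8/85 8 4 E
1 8/37 8/13 8/37 -244/481 9 4 S
2 20/53 20/41 20/53 -650/2173 9 5 W
3 40/37 8/29 40/37 284/1073 8 5 N
4 5/13 10/29 5/13 -115/754 8 6 E
final 9 6 S

n=0: pose=(8,4,E); sL=2/5, sR=5/17; mL=2/5, mR=-8/85; mL+mR=26/85 → advance +1; mR−mL=-42/85 → turn -1·90°
n=1: pose=(9,4,S); sL=8/37, sR=8/13; mL=8/37, mR=-244/481; mL+mR=-140/481 → advance -1; mR−mL=-348/481 → turn -1·90°
n=2: pose=(9,5,W); sL=20/53, sR=20/41; mL=20/53, mR=-650/2173; mL+mR=170/2173 → advance +1; mR−mL=-1470/2173 → turn -1·90°
n=3: pose=(8,5,N); sL=40/37, sR=8/29; mL=40/37, mR=284/1073; mL+mR=1444/1073 → advance +1; mR−mL=-876/1073 → turn -1·90°
n=4: pose=(8,6,E); sL=5/13, sR=10/29; mL=5/13, mR=-115/754; mL+mR=175/754 → advance +1; mR−mL=-405/754 → turn -1·90°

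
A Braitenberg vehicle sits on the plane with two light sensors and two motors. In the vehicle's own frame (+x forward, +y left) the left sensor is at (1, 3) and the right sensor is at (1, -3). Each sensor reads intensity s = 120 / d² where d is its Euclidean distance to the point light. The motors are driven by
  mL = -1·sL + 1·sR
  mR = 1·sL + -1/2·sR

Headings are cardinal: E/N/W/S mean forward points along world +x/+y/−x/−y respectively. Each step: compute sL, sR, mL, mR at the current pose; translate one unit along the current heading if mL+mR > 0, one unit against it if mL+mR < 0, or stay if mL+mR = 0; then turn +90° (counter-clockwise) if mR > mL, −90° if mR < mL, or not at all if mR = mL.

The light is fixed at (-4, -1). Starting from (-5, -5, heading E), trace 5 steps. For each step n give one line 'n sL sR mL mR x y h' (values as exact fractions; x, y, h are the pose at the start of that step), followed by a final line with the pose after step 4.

n=0: pose=(-5,-5,E); sL=120, sR=120/49; mL=-5760/49, mR=5820/49; mL+mR=60/49 → advance +1; mR−mL=11580/49 → turn +1·90°
n=1: pose=(-4,-5,N); sL=20/3, sR=20/3; mL=0, mR=10/3; mL+mR=10/3 → advance +1; mR−mL=10/3 → turn +1·90°
n=2: pose=(-4,-4,W); sL=120/37, sR=120; mL=4320/37, mR=-2100/37; mL+mR=60 → advance +1; mR−mL=-6420/37 → turn -1·90°
n=3: pose=(-5,-4,N); sL=6, sR=15; mL=9, mR=-3/2; mL+mR=15/2 → advance +1; mR−mL=-21/2 → turn -1·90°
n=4: pose=(-5,-3,E); sL=120, sR=24/5; mL=-576/5, mR=588/5; mL+mR=12/5 → advance +1; mR−mL=1164/5 → turn +1·90°

0 120 120/49 -5760/49 5820/49 -5 -5 E
1 20/3 20/3 0 10/3 -4 -5 N
2 120/37 120 4320/37 -2100/37 -4 -4 W
3 6 15 9 -3/2 -5 -4 N
4 120 24/5 -576/5 588/5 -5 -3 E
final -4 -3 N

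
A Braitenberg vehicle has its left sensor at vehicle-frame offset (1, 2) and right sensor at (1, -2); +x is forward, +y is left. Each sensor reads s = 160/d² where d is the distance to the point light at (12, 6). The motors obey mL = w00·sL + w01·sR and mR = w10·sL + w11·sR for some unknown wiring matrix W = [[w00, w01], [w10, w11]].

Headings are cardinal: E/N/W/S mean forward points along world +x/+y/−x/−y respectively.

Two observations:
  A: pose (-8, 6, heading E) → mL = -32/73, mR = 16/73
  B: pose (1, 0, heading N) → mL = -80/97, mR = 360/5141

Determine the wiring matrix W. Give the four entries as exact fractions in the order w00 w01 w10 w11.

-1 0 1 -1/2

obs A: pose=(-8,6,E) → sL=32/73, sR=32/73, mL=-32/73, mR=16/73
obs B: pose=(1,0,N) → sL=80/97, sR=80/53, mL=-80/97, mR=360/5141
sensor matrix S = [[32/73, 32/73], [80/97, 80/53]]; det S = 112640/375293
solve [mL_A; mL_B] = S·[w00; w01] and [mR_A; mR_B] = S·[w10; w11]:
  w00 = -1, w01 = 0, w10 = 1, w11 = -1/2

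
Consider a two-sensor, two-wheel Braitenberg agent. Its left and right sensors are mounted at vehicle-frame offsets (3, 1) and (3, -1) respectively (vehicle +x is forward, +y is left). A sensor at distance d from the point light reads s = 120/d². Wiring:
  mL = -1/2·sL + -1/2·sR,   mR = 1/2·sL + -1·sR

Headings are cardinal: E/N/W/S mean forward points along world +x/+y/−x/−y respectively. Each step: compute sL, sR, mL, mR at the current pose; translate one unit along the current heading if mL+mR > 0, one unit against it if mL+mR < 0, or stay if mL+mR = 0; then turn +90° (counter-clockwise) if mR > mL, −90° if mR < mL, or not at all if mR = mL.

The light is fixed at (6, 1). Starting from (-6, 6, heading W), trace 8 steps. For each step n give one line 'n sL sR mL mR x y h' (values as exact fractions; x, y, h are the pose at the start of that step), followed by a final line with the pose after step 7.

0 120/241 40/87 -10040/20967 -4420/20967 -6 6 W
1 15/13 30/37 -945/962 -225/962 -5 6 S
2 120/113 120/89 -12120/10057 -8220/10057 -5 7 E
3 12/25 60/101 -1356/2525 -894/2525 -6 7 N
4 120/241 40/87 -10040/20967 -4420/20967 -6 6 W
5 15/13 30/37 -945/962 -225/962 -5 6 S
6 120/113 120/89 -12120/10057 -8220/10057 -5 7 E
7 12/25 60/101 -1356/2525 -894/2525 -6 7 N
final -6 6 W

n=0: pose=(-6,6,W); sL=120/241, sR=40/87; mL=-10040/20967, mR=-4420/20967; mL+mR=-20/29 → advance -1; mR−mL=5620/20967 → turn +1·90°
n=1: pose=(-5,6,S); sL=15/13, sR=30/37; mL=-945/962, mR=-225/962; mL+mR=-45/37 → advance -1; mR−mL=360/481 → turn +1·90°
n=2: pose=(-5,7,E); sL=120/113, sR=120/89; mL=-12120/10057, mR=-8220/10057; mL+mR=-180/89 → advance -1; mR−mL=3900/10057 → turn +1·90°
n=3: pose=(-6,7,N); sL=12/25, sR=60/101; mL=-1356/2525, mR=-894/2525; mL+mR=-90/101 → advance -1; mR−mL=462/2525 → turn +1·90°
n=4: pose=(-6,6,W); sL=120/241, sR=40/87; mL=-10040/20967, mR=-4420/20967; mL+mR=-20/29 → advance -1; mR−mL=5620/20967 → turn +1·90°
n=5: pose=(-5,6,S); sL=15/13, sR=30/37; mL=-945/962, mR=-225/962; mL+mR=-45/37 → advance -1; mR−mL=360/481 → turn +1·90°
n=6: pose=(-5,7,E); sL=120/113, sR=120/89; mL=-12120/10057, mR=-8220/10057; mL+mR=-180/89 → advance -1; mR−mL=3900/10057 → turn +1·90°
n=7: pose=(-6,7,N); sL=12/25, sR=60/101; mL=-1356/2525, mR=-894/2525; mL+mR=-90/101 → advance -1; mR−mL=462/2525 → turn +1·90°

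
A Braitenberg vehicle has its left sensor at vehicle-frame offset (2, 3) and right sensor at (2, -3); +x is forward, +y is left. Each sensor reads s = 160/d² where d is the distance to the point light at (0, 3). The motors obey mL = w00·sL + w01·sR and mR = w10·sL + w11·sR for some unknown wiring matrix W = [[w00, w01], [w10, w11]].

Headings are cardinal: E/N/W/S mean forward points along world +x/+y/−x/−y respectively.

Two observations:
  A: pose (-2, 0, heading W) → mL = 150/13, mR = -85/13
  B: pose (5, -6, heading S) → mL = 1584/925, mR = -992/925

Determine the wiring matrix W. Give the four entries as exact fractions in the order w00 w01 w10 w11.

obs A: pose=(-2,0,W) → sL=40/13, sR=10, mL=150/13, mR=-85/13
obs B: pose=(5,-6,S) → sL=32/37, sR=32/25, mL=1584/925, mR=-992/925
sensor matrix S = [[40/13, 10], [32/37, 32/25]]; det S = -11328/2405
solve [mL_A; mL_B] = S·[w00; w01] and [mR_A; mR_B] = S·[w10; w11]:
  w00 = 1/2, w01 = 1, w10 = -1/2, w11 = -1/2

1/2 1 -1/2 -1/2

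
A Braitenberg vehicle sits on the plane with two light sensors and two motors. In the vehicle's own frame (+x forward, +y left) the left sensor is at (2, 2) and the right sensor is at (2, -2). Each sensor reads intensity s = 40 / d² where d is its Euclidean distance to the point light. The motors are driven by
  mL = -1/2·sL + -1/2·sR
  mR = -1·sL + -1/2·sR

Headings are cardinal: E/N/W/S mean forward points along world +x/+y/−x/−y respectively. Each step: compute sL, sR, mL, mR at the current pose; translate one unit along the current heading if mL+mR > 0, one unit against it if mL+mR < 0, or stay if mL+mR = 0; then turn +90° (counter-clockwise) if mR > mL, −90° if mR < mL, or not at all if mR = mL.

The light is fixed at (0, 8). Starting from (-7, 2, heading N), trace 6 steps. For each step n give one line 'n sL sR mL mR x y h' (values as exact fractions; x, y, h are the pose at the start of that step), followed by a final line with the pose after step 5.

0 40/97 40/41 -2760/3977 -3580/3977 -7 2 N
1 4/5 20/53 -156/265 -262/265 -7 1 E
2 40/117 40/181 -5960/21177 -9580/21177 -8 1 S
3 10/41 10/29 -350/1189 -495/1189 -8 2 W
4 40/97 40/41 -2760/3977 -3580/3977 -7 2 N
5 4/5 20/53 -156/265 -262/265 -7 1 E
final -8 1 S

n=0: pose=(-7,2,N); sL=40/97, sR=40/41; mL=-2760/3977, mR=-3580/3977; mL+mR=-6340/3977 → advance -1; mR−mL=-20/97 → turn -1·90°
n=1: pose=(-7,1,E); sL=4/5, sR=20/53; mL=-156/265, mR=-262/265; mL+mR=-418/265 → advance -1; mR−mL=-2/5 → turn -1·90°
n=2: pose=(-8,1,S); sL=40/117, sR=40/181; mL=-5960/21177, mR=-9580/21177; mL+mR=-5180/7059 → advance -1; mR−mL=-20/117 → turn -1·90°
n=3: pose=(-8,2,W); sL=10/41, sR=10/29; mL=-350/1189, mR=-495/1189; mL+mR=-845/1189 → advance -1; mR−mL=-5/41 → turn -1·90°
n=4: pose=(-7,2,N); sL=40/97, sR=40/41; mL=-2760/3977, mR=-3580/3977; mL+mR=-6340/3977 → advance -1; mR−mL=-20/97 → turn -1·90°
n=5: pose=(-7,1,E); sL=4/5, sR=20/53; mL=-156/265, mR=-262/265; mL+mR=-418/265 → advance -1; mR−mL=-2/5 → turn -1·90°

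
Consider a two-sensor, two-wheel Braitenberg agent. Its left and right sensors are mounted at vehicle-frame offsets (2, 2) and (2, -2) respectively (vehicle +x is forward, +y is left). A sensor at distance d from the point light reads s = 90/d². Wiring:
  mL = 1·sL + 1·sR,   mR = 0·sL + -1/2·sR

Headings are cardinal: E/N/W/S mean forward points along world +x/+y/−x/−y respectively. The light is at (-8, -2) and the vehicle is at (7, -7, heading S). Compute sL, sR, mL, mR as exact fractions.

left sensor world pos  = (9, -9); dL² = 338
right sensor world pos = (5, -9); dR² = 218
sL = 90/338 = 45/169
sR = 90/218 = 45/109
mL = 1·sL + 1·sR = 12510/18421
mR = 0·sL + -1/2·sR = -45/218

45/169 45/109 12510/18421 -45/218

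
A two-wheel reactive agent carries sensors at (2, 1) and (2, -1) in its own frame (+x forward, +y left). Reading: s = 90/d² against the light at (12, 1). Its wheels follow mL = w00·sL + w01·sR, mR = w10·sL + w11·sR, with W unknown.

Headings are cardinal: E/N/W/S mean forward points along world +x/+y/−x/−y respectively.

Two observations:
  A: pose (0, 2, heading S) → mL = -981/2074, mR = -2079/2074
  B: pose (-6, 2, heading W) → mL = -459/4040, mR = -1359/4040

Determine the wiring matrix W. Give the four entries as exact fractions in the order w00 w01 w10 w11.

obs A: pose=(0,2,S) → sL=45/61, sR=9/17, mL=-981/2074, mR=-2079/2074
obs B: pose=(-6,2,W) → sL=9/40, sR=45/202, mL=-459/4040, mR=-1359/4040
sensor matrix S = [[45/61, 9/17], [9/40, 45/202]]; det S = 189459/4189480
solve [mL_A; mL_B] = S·[w00; w01] and [mR_A; mR_B] = S·[w10; w11]:
  w00 = -1, w01 = 1/2, w10 = -1, w11 = -1/2

-1 1/2 -1 -1/2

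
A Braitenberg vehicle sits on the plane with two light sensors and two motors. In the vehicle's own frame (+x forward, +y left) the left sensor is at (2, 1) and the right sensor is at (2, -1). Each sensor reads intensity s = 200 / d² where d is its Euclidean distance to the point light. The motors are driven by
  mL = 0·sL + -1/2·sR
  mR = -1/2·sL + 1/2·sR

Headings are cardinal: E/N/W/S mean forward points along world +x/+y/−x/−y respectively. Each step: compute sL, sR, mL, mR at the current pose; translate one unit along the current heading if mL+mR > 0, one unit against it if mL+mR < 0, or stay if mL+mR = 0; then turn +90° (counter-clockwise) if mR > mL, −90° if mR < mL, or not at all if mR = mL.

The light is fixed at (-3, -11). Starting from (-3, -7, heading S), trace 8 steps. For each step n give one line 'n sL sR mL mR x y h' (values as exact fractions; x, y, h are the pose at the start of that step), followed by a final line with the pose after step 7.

n=0: pose=(-3,-7,S); sL=40, sR=40; mL=-20, mR=0; mL+mR=-20 → advance -1; mR−mL=20 → turn +1·90°
n=1: pose=(-3,-6,E); sL=5, sR=10; mL=-5, mR=5/2; mL+mR=-5/2 → advance -1; mR−mL=15/2 → turn +1·90°
n=2: pose=(-4,-6,N); sL=200/53, sR=200/49; mL=-100/49, mR=400/2597; mL+mR=-100/53 → advance -1; mR−mL=5700/2597 → turn +1·90°
n=3: pose=(-4,-7,W); sL=100/9, sR=100/17; mL=-50/17, mR=-400/153; mL+mR=-50/9 → advance -1; mR−mL=50/153 → turn +1·90°
n=4: pose=(-3,-7,S); sL=40, sR=40; mL=-20, mR=0; mL+mR=-20 → advance -1; mR−mL=20 → turn +1·90°
n=5: pose=(-3,-6,E); sL=5, sR=10; mL=-5, mR=5/2; mL+mR=-5/2 → advance -1; mR−mL=15/2 → turn +1·90°
n=6: pose=(-4,-6,N); sL=200/53, sR=200/49; mL=-100/49, mR=400/2597; mL+mR=-100/53 → advance -1; mR−mL=5700/2597 → turn +1·90°
n=7: pose=(-4,-7,W); sL=100/9, sR=100/17; mL=-50/17, mR=-400/153; mL+mR=-50/9 → advance -1; mR−mL=50/153 → turn +1·90°

0 40 40 -20 0 -3 -7 S
1 5 10 -5 5/2 -3 -6 E
2 200/53 200/49 -100/49 400/2597 -4 -6 N
3 100/9 100/17 -50/17 -400/153 -4 -7 W
4 40 40 -20 0 -3 -7 S
5 5 10 -5 5/2 -3 -6 E
6 200/53 200/49 -100/49 400/2597 -4 -6 N
7 100/9 100/17 -50/17 -400/153 -4 -7 W
final -3 -7 S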